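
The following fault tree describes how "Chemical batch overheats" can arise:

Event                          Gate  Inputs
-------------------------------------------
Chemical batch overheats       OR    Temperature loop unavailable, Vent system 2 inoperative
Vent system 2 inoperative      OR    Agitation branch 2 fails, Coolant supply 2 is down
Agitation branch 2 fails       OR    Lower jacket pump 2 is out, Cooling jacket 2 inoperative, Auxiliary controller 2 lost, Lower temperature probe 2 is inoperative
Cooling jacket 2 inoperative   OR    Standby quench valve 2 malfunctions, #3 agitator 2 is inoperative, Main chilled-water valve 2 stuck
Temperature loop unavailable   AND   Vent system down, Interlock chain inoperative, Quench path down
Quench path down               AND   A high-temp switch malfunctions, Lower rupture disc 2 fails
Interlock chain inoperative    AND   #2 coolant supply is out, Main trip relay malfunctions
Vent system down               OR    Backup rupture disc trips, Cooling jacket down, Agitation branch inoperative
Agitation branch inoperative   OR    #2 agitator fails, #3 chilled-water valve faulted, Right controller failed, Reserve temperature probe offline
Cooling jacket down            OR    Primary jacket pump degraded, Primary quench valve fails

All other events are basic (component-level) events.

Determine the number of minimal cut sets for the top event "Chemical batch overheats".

Cooling jacket down [OR]: union of children's cut sets → 2 cut set(s).
Agitation branch inoperative [OR]: union of children's cut sets → 4 cut set(s).
Vent system down [OR]: union of children's cut sets → 7 cut set(s).
Interlock chain inoperative [AND]: one cut set from each child combined → 1 × 1 = 1 cut set(s).
Quench path down [AND]: one cut set from each child combined → 1 × 1 = 1 cut set(s).
Temperature loop unavailable [AND]: one cut set from each child combined → 7 × 1 × 1 = 7 cut set(s).
Cooling jacket 2 inoperative [OR]: union of children's cut sets → 3 cut set(s).
Agitation branch 2 fails [OR]: union of children's cut sets → 6 cut set(s).
Vent system 2 inoperative [OR]: union of children's cut sets → 7 cut set(s).
Chemical batch overheats [OR]: union of children's cut sets → 14 cut set(s).

14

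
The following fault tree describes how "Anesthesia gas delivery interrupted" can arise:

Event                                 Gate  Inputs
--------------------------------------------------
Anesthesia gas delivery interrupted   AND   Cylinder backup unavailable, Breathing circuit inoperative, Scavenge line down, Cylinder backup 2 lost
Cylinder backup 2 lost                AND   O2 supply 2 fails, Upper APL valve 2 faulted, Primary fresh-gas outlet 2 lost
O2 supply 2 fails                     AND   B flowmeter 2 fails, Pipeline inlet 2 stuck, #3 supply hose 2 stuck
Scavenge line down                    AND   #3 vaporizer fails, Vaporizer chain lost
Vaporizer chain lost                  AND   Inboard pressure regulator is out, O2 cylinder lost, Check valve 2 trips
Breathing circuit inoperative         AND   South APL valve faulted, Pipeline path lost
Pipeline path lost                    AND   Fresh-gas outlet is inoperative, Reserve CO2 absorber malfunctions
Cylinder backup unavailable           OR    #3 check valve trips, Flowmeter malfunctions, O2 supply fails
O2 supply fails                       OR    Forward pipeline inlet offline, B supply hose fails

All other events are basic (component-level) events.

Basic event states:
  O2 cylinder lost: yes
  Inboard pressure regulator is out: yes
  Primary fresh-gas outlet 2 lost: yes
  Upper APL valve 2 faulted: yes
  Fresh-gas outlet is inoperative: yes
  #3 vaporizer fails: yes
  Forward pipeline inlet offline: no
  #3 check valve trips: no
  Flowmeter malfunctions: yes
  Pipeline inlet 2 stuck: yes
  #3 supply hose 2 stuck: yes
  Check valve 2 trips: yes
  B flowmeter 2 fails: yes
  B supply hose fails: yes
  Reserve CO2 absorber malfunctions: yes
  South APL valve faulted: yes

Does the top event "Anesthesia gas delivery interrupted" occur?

Yes

O2 supply fails [OR]: Forward pipeline inlet offline=not, B supply hose fails=occurs → at least one input occurs → occurs.
Cylinder backup unavailable [OR]: #3 check valve trips=not, Flowmeter malfunctions=occurs, O2 supply fails=occurs → at least one input occurs → occurs.
Pipeline path lost [AND]: Fresh-gas outlet is inoperative=occurs, Reserve CO2 absorber malfunctions=occurs → all inputs occur → occurs.
Breathing circuit inoperative [AND]: South APL valve faulted=occurs, Pipeline path lost=occurs → all inputs occur → occurs.
Vaporizer chain lost [AND]: Inboard pressure regulator is out=occurs, O2 cylinder lost=occurs, Check valve 2 trips=occurs → all inputs occur → occurs.
Scavenge line down [AND]: #3 vaporizer fails=occurs, Vaporizer chain lost=occurs → all inputs occur → occurs.
O2 supply 2 fails [AND]: B flowmeter 2 fails=occurs, Pipeline inlet 2 stuck=occurs, #3 supply hose 2 stuck=occurs → all inputs occur → occurs.
Cylinder backup 2 lost [AND]: O2 supply 2 fails=occurs, Upper APL valve 2 faulted=occurs, Primary fresh-gas outlet 2 lost=occurs → all inputs occur → occurs.
Anesthesia gas delivery interrupted [AND]: Cylinder backup unavailable=occurs, Breathing circuit inoperative=occurs, Scavenge line down=occurs, Cylinder backup 2 lost=occurs → all inputs occur → occurs.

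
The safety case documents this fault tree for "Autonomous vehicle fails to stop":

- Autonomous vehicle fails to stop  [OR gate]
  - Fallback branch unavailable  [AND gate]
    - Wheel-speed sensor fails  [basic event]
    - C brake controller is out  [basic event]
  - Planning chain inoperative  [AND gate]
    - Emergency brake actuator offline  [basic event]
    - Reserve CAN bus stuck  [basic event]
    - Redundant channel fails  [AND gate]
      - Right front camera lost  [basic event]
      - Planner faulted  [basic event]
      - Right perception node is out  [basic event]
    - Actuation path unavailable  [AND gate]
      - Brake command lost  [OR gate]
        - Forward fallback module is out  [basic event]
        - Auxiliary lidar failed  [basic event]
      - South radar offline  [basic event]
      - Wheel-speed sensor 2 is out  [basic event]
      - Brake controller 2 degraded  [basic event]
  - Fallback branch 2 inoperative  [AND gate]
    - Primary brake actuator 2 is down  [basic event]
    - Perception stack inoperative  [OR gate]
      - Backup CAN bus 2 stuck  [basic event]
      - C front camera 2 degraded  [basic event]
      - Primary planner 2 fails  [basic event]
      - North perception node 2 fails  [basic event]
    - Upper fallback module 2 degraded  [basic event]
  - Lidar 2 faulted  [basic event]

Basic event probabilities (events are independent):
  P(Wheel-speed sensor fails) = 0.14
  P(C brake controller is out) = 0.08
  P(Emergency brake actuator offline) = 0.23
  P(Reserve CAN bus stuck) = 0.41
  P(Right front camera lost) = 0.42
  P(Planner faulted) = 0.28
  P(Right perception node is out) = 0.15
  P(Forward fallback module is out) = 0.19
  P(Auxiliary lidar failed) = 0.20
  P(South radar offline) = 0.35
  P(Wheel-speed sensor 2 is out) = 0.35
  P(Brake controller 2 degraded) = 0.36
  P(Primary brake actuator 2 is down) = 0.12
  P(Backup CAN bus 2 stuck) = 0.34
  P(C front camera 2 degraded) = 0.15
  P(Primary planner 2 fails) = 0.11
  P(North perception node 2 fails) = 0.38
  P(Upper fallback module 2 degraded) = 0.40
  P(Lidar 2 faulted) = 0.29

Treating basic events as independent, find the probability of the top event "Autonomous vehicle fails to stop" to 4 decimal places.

0.3212

P(Fallback branch unavailable) [AND] = 0.14 × 0.08 = 0.011200
P(Redundant channel fails) [AND] = 0.42 × 0.28 × 0.15 = 0.017640
P(Brake command lost) [OR] = 1 − (1−0.19) × (1−0.20) = 0.352000
P(Actuation path unavailable) [AND] = 0.352000 × 0.35 × 0.35 × 0.36 = 0.015523
P(Planning chain inoperative) [AND] = 0.23 × 0.41 × 0.017640 × 0.015523 = 0.000026
P(Perception stack inoperative) [OR] = 1 − (1−0.34) × (1−0.15) × (1−0.11) × (1−0.38) = 0.690440
P(Fallback branch 2 inoperative) [AND] = 0.12 × 0.690440 × 0.40 = 0.033141
P(Autonomous vehicle fails to stop) [OR] = 1 − (1−0.011200) × (1−0.000026) × (1−0.033141) × (1−0.29) = 0.321236
Rounded to 4 decimal places: P(Autonomous vehicle fails to stop) ≈ 0.3212.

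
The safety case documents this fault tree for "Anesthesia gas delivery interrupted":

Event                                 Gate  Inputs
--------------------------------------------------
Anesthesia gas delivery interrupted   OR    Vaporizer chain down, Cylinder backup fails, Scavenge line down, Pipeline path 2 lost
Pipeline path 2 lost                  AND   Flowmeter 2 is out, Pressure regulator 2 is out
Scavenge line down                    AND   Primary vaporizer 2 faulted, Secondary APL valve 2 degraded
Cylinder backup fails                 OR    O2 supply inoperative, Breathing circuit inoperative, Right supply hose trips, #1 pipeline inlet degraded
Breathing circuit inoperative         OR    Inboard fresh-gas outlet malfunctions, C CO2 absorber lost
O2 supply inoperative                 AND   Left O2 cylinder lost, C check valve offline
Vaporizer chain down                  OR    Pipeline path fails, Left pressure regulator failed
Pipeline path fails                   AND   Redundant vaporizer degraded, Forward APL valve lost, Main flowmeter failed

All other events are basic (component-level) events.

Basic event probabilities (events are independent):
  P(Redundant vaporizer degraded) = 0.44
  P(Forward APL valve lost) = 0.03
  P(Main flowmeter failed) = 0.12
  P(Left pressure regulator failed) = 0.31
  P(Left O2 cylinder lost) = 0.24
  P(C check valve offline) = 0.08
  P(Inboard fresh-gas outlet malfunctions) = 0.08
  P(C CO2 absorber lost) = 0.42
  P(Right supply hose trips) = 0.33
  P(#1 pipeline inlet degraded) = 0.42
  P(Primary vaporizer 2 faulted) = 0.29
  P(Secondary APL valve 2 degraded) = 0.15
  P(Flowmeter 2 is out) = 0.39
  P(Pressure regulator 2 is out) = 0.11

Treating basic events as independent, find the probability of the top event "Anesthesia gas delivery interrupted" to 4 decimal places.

0.8717

P(Pipeline path fails) [AND] = 0.44 × 0.03 × 0.12 = 0.001584
P(Vaporizer chain down) [OR] = 1 − (1−0.001584) × (1−0.31) = 0.311093
P(O2 supply inoperative) [AND] = 0.24 × 0.08 = 0.019200
P(Breathing circuit inoperative) [OR] = 1 − (1−0.08) × (1−0.42) = 0.466400
P(Cylinder backup fails) [OR] = 1 − (1−0.019200) × (1−0.466400) × (1−0.33) × (1−0.42) = 0.796624
P(Scavenge line down) [AND] = 0.29 × 0.15 = 0.043500
P(Pipeline path 2 lost) [AND] = 0.39 × 0.11 = 0.042900
P(Anesthesia gas delivery interrupted) [OR] = 1 − (1−0.311093) × (1−0.796624) × (1−0.043500) × (1−0.042900) = 0.871737
Rounded to 4 decimal places: P(Anesthesia gas delivery interrupted) ≈ 0.8717.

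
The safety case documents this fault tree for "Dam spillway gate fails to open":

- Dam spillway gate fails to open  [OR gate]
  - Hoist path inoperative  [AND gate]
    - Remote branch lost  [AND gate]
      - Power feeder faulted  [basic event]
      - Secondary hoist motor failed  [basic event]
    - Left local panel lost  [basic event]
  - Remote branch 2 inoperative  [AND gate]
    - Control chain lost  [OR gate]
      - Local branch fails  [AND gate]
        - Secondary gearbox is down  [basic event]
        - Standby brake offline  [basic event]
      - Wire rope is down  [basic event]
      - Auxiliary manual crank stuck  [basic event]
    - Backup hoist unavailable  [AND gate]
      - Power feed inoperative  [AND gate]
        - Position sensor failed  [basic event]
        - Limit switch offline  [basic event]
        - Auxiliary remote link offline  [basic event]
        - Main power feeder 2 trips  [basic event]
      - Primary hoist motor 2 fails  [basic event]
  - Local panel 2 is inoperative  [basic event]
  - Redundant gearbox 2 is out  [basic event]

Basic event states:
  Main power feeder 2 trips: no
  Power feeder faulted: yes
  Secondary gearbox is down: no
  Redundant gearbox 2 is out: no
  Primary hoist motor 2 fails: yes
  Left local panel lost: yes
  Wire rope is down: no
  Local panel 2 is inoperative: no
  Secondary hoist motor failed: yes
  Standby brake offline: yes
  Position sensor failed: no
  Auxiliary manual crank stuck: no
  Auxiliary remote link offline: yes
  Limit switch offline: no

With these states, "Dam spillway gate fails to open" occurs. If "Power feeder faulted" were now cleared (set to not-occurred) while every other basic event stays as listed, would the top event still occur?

Counterfactual: set "Power feeder faulted" to not occurred.
Remote branch lost [AND]: Power feeder faulted=not, Secondary hoist motor failed=occurs → not all inputs occur → does not occur.
Hoist path inoperative [AND]: Remote branch lost=not, Left local panel lost=occurs → not all inputs occur → does not occur.
Local branch fails [AND]: Secondary gearbox is down=not, Standby brake offline=occurs → not all inputs occur → does not occur.
Control chain lost [OR]: Local branch fails=not, Wire rope is down=not, Auxiliary manual crank stuck=not → no input occurs → does not occur.
Power feed inoperative [AND]: Position sensor failed=not, Limit switch offline=not, Auxiliary remote link offline=occurs, Main power feeder 2 trips=not → not all inputs occur → does not occur.
Backup hoist unavailable [AND]: Power feed inoperative=not, Primary hoist motor 2 fails=occurs → not all inputs occur → does not occur.
Remote branch 2 inoperative [AND]: Control chain lost=not, Backup hoist unavailable=not → not all inputs occur → does not occur.
Dam spillway gate fails to open [OR]: Hoist path inoperative=not, Remote branch 2 inoperative=not, Local panel 2 is inoperative=not, Redundant gearbox 2 is out=not → no input occurs → does not occur.

No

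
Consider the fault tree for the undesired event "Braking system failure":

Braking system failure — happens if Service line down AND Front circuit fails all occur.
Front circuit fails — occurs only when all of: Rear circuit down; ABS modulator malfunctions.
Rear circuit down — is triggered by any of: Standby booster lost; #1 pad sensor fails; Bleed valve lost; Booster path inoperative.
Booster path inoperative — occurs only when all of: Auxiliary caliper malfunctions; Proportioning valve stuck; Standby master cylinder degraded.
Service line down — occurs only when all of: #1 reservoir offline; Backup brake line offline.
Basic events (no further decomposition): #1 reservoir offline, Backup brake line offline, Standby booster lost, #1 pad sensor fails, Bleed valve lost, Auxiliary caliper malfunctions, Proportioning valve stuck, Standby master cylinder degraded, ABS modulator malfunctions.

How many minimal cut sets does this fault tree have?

4

Service line down [AND]: one cut set from each child combined → 1 × 1 = 1 cut set(s).
Booster path inoperative [AND]: one cut set from each child combined → 1 × 1 × 1 = 1 cut set(s).
Rear circuit down [OR]: union of children's cut sets → 4 cut set(s).
Front circuit fails [AND]: one cut set from each child combined → 4 × 1 = 4 cut set(s).
Braking system failure [AND]: one cut set from each child combined → 1 × 4 = 4 cut set(s).
Minimal cut sets: {#1 reservoir offline, ABS modulator malfunctions, Backup brake line offline, Standby booster lost}; {#1 pad sensor fails, #1 reservoir offline, ABS modulator malfunctions, Backup brake line offline}; {#1 reservoir offline, ABS modulator malfunctions, Backup brake line offline, Bleed valve lost}; {#1 reservoir offline, ABS modulator malfunctions, Auxiliary caliper malfunctions, Backup brake line offline, Proportioning valve stuck, Standby master cylinder degraded}.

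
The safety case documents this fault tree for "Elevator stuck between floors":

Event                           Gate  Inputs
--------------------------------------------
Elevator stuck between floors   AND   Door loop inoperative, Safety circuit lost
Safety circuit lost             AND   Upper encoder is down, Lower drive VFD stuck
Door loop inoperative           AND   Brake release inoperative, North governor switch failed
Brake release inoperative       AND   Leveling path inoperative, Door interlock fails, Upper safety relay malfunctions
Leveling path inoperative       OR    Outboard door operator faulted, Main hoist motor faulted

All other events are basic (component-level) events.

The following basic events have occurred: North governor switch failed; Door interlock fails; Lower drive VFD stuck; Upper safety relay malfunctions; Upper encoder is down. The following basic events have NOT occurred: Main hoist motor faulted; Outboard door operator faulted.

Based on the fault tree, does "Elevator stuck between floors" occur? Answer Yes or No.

Leveling path inoperative [OR]: Outboard door operator faulted=not, Main hoist motor faulted=not → no input occurs → does not occur.
Brake release inoperative [AND]: Leveling path inoperative=not, Door interlock fails=occurs, Upper safety relay malfunctions=occurs → not all inputs occur → does not occur.
Door loop inoperative [AND]: Brake release inoperative=not, North governor switch failed=occurs → not all inputs occur → does not occur.
Safety circuit lost [AND]: Upper encoder is down=occurs, Lower drive VFD stuck=occurs → all inputs occur → occurs.
Elevator stuck between floors [AND]: Door loop inoperative=not, Safety circuit lost=occurs → not all inputs occur → does not occur.

No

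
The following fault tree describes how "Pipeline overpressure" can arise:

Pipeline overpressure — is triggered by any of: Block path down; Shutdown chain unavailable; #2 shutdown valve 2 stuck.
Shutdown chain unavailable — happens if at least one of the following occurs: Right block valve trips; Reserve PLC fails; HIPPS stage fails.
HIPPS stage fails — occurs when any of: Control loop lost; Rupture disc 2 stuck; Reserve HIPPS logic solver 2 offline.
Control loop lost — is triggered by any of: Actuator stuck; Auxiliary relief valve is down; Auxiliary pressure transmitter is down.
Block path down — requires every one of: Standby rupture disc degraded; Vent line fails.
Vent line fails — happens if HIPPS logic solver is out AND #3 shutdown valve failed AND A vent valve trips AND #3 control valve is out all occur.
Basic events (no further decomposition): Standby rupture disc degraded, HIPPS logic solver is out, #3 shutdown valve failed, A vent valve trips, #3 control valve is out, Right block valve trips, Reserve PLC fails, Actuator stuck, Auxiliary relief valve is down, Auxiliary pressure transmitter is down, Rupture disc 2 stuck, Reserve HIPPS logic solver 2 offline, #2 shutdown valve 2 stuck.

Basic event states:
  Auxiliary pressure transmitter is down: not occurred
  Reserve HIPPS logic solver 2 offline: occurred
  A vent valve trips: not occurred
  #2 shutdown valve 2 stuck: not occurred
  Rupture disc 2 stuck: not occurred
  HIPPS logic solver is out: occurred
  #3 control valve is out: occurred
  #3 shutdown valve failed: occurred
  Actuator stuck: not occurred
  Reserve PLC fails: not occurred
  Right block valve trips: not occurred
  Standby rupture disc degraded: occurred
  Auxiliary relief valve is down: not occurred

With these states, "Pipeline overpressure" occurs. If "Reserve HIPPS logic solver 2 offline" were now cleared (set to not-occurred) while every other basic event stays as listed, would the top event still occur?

No

Counterfactual: set "Reserve HIPPS logic solver 2 offline" to not occurred.
Vent line fails [AND]: HIPPS logic solver is out=occurs, #3 shutdown valve failed=occurs, A vent valve trips=not, #3 control valve is out=occurs → not all inputs occur → does not occur.
Block path down [AND]: Standby rupture disc degraded=occurs, Vent line fails=not → not all inputs occur → does not occur.
Control loop lost [OR]: Actuator stuck=not, Auxiliary relief valve is down=not, Auxiliary pressure transmitter is down=not → no input occurs → does not occur.
HIPPS stage fails [OR]: Control loop lost=not, Rupture disc 2 stuck=not, Reserve HIPPS logic solver 2 offline=not → no input occurs → does not occur.
Shutdown chain unavailable [OR]: Right block valve trips=not, Reserve PLC fails=not, HIPPS stage fails=not → no input occurs → does not occur.
Pipeline overpressure [OR]: Block path down=not, Shutdown chain unavailable=not, #2 shutdown valve 2 stuck=not → no input occurs → does not occur.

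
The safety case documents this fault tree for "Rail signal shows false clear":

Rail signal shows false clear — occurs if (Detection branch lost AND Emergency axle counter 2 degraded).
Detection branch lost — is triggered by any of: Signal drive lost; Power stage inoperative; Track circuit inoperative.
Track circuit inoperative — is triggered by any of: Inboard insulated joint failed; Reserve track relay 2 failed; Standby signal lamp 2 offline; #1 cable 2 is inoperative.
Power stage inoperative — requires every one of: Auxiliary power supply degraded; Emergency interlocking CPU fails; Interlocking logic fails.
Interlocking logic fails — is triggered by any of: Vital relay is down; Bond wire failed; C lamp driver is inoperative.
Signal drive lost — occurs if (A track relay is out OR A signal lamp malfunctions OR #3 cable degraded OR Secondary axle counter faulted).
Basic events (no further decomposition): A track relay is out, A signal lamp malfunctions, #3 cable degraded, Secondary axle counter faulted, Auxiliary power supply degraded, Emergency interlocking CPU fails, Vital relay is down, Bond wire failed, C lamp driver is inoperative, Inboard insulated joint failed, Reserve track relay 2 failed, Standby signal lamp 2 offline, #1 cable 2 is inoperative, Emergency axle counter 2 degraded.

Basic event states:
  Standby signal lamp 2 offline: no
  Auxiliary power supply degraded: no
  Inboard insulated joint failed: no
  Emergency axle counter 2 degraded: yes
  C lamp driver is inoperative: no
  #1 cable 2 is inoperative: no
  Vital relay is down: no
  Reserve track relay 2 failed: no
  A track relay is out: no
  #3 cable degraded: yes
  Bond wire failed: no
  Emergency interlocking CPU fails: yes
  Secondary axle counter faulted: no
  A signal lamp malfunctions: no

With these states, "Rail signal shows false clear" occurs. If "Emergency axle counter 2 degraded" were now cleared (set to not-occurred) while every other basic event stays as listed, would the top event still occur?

No

Counterfactual: set "Emergency axle counter 2 degraded" to not occurred.
Signal drive lost [OR]: A track relay is out=not, A signal lamp malfunctions=not, #3 cable degraded=occurs, Secondary axle counter faulted=not → at least one input occurs → occurs.
Interlocking logic fails [OR]: Vital relay is down=not, Bond wire failed=not, C lamp driver is inoperative=not → no input occurs → does not occur.
Power stage inoperative [AND]: Auxiliary power supply degraded=not, Emergency interlocking CPU fails=occurs, Interlocking logic fails=not → not all inputs occur → does not occur.
Track circuit inoperative [OR]: Inboard insulated joint failed=not, Reserve track relay 2 failed=not, Standby signal lamp 2 offline=not, #1 cable 2 is inoperative=not → no input occurs → does not occur.
Detection branch lost [OR]: Signal drive lost=occurs, Power stage inoperative=not, Track circuit inoperative=not → at least one input occurs → occurs.
Rail signal shows false clear [AND]: Detection branch lost=occurs, Emergency axle counter 2 degraded=not → not all inputs occur → does not occur.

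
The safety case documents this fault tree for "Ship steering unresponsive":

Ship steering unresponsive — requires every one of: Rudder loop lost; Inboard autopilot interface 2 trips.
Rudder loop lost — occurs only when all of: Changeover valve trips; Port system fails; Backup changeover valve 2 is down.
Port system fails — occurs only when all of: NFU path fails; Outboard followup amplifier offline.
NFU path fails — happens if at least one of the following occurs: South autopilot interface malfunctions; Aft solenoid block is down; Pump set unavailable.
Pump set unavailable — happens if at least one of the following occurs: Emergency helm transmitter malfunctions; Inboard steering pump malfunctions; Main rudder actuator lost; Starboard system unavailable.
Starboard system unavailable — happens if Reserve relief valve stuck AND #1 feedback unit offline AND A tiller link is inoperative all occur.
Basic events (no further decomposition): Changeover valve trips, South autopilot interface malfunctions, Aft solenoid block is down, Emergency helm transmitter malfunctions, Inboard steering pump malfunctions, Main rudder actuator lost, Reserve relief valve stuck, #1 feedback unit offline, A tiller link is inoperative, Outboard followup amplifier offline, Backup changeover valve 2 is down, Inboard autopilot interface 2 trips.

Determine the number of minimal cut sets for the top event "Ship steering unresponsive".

Starboard system unavailable [AND]: one cut set from each child combined → 1 × 1 × 1 = 1 cut set(s).
Pump set unavailable [OR]: union of children's cut sets → 4 cut set(s).
NFU path fails [OR]: union of children's cut sets → 6 cut set(s).
Port system fails [AND]: one cut set from each child combined → 6 × 1 = 6 cut set(s).
Rudder loop lost [AND]: one cut set from each child combined → 1 × 6 × 1 = 6 cut set(s).
Ship steering unresponsive [AND]: one cut set from each child combined → 6 × 1 = 6 cut set(s).
Minimal cut sets: {Backup changeover valve 2 is down, Changeover valve trips, Inboard autopilot interface 2 trips, Outboard followup amplifier offline, South autopilot interface malfunctions}; {Aft solenoid block is down, Backup changeover valve 2 is down, Changeover valve trips, Inboard autopilot interface 2 trips, Outboard followup amplifier offline}; {Backup changeover valve 2 is down, Changeover valve trips, Emergency helm transmitter malfunctions, Inboard autopilot interface 2 trips, Outboard followup amplifier offline}; {Backup changeover valve 2 is down, Changeover valve trips, Inboard autopilot interface 2 trips, Inboard steering pump malfunctions, Outboard followup amplifier offline}; {Backup changeover valve 2 is down, Changeover valve trips, Inboard autopilot interface 2 trips, Main rudder actuator lost, Outboard followup amplifier offline}; {#1 feedback unit offline, A tiller link is inoperative, Backup changeover valve 2 is down, Changeover valve trips, Inboard autopilot interface 2 trips, Outboard followup amplifier offline, Reserve relief valve stuck}.

6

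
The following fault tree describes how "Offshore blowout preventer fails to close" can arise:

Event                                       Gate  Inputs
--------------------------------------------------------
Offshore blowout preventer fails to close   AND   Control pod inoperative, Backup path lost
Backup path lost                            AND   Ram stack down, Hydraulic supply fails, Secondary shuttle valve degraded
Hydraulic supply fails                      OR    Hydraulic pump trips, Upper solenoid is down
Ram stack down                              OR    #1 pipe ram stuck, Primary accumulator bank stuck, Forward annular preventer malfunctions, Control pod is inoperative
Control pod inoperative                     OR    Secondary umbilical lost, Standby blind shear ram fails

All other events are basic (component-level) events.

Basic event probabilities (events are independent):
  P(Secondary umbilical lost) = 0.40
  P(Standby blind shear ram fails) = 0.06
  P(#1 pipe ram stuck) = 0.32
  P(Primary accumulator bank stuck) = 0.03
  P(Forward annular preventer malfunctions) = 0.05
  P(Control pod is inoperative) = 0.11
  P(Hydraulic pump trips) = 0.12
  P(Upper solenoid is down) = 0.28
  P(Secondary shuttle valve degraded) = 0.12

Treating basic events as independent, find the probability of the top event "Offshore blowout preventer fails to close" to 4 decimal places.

P(Control pod inoperative) [OR] = 1 − (1−0.40) × (1−0.06) = 0.436000
P(Ram stack down) [OR] = 1 − (1−0.32) × (1−0.03) × (1−0.05) × (1−0.11) = 0.442308
P(Hydraulic supply fails) [OR] = 1 − (1−0.12) × (1−0.28) = 0.366400
P(Backup path lost) [AND] = 0.442308 × 0.366400 × 0.12 = 0.019447
P(Offshore blowout preventer fails to close) [AND] = 0.436000 × 0.019447 = 0.008479
Rounded to 4 decimal places: P(Offshore blowout preventer fails to close) ≈ 0.0085.

0.0085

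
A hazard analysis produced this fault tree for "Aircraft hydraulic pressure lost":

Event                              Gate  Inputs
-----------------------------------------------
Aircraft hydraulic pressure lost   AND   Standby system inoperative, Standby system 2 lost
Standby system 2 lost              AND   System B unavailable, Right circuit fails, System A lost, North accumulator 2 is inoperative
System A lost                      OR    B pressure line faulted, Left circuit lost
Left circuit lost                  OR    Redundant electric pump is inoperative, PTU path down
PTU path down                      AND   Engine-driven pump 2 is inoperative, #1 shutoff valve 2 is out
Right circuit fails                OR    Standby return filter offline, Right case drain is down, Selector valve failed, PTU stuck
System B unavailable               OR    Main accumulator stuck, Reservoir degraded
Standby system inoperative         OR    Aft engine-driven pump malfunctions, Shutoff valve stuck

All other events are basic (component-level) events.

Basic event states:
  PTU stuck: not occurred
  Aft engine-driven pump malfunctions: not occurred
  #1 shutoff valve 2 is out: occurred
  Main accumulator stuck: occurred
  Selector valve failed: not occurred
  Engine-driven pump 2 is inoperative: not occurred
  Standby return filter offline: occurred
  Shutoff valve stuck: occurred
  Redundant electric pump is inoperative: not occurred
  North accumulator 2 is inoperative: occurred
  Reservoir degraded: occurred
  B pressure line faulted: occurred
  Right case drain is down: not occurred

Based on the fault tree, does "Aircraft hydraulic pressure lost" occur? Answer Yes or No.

Standby system inoperative [OR]: Aft engine-driven pump malfunctions=not, Shutoff valve stuck=occurs → at least one input occurs → occurs.
System B unavailable [OR]: Main accumulator stuck=occurs, Reservoir degraded=occurs → at least one input occurs → occurs.
Right circuit fails [OR]: Standby return filter offline=occurs, Right case drain is down=not, Selector valve failed=not, PTU stuck=not → at least one input occurs → occurs.
PTU path down [AND]: Engine-driven pump 2 is inoperative=not, #1 shutoff valve 2 is out=occurs → not all inputs occur → does not occur.
Left circuit lost [OR]: Redundant electric pump is inoperative=not, PTU path down=not → no input occurs → does not occur.
System A lost [OR]: B pressure line faulted=occurs, Left circuit lost=not → at least one input occurs → occurs.
Standby system 2 lost [AND]: System B unavailable=occurs, Right circuit fails=occurs, System A lost=occurs, North accumulator 2 is inoperative=occurs → all inputs occur → occurs.
Aircraft hydraulic pressure lost [AND]: Standby system inoperative=occurs, Standby system 2 lost=occurs → all inputs occur → occurs.

Yes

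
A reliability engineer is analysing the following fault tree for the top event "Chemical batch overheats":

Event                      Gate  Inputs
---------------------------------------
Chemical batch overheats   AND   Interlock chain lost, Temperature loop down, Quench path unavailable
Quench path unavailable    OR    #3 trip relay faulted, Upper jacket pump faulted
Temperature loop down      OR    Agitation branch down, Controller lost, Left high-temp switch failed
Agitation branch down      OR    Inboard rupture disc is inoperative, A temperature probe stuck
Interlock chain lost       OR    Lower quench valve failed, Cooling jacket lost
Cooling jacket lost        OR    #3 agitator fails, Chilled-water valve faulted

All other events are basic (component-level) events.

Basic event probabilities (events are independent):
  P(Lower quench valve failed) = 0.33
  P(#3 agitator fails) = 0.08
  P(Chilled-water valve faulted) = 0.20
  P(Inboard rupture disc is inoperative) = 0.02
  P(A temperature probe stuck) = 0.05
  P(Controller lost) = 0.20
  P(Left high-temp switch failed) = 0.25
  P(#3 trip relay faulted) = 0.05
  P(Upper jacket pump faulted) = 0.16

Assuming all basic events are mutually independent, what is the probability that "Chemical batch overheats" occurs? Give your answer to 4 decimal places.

P(Cooling jacket lost) [OR] = 1 − (1−0.08) × (1−0.20) = 0.264000
P(Interlock chain lost) [OR] = 1 − (1−0.33) × (1−0.264000) = 0.506880
P(Agitation branch down) [OR] = 1 − (1−0.02) × (1−0.05) = 0.069000
P(Temperature loop down) [OR] = 1 − (1−0.069000) × (1−0.20) × (1−0.25) = 0.441400
P(Quench path unavailable) [OR] = 1 − (1−0.05) × (1−0.16) = 0.202000
P(Chemical batch overheats) [AND] = 0.506880 × 0.441400 × 0.202000 = 0.045195
Rounded to 4 decimal places: P(Chemical batch overheats) ≈ 0.0452.

0.0452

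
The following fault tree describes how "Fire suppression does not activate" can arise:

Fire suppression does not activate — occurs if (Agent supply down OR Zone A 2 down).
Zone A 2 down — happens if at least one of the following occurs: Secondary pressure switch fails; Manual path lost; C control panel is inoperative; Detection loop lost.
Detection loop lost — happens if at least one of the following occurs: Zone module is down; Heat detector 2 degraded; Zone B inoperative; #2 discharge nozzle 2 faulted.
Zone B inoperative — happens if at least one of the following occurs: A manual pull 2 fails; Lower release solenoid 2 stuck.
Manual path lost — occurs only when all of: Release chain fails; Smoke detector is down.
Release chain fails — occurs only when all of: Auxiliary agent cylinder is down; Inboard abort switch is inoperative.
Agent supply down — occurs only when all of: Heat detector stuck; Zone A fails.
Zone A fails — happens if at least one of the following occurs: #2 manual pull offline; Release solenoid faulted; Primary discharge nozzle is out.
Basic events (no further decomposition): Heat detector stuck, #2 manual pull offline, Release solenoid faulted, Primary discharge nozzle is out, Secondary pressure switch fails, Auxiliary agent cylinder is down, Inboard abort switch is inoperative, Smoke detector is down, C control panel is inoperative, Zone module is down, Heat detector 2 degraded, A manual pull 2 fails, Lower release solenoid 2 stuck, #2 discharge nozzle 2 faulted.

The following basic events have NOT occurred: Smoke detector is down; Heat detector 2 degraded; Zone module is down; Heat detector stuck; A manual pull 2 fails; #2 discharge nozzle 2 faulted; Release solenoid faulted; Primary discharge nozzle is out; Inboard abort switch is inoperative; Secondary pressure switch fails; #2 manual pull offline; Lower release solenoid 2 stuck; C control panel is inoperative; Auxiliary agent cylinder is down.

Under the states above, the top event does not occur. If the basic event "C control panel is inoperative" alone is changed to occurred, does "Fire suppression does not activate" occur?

Yes

Counterfactual: set "C control panel is inoperative" to occurred.
Zone A fails [OR]: #2 manual pull offline=not, Release solenoid faulted=not, Primary discharge nozzle is out=not → no input occurs → does not occur.
Agent supply down [AND]: Heat detector stuck=not, Zone A fails=not → not all inputs occur → does not occur.
Release chain fails [AND]: Auxiliary agent cylinder is down=not, Inboard abort switch is inoperative=not → not all inputs occur → does not occur.
Manual path lost [AND]: Release chain fails=not, Smoke detector is down=not → not all inputs occur → does not occur.
Zone B inoperative [OR]: A manual pull 2 fails=not, Lower release solenoid 2 stuck=not → no input occurs → does not occur.
Detection loop lost [OR]: Zone module is down=not, Heat detector 2 degraded=not, Zone B inoperative=not, #2 discharge nozzle 2 faulted=not → no input occurs → does not occur.
Zone A 2 down [OR]: Secondary pressure switch fails=not, Manual path lost=not, C control panel is inoperative=occurs, Detection loop lost=not → at least one input occurs → occurs.
Fire suppression does not activate [OR]: Agent supply down=not, Zone A 2 down=occurs → at least one input occurs → occurs.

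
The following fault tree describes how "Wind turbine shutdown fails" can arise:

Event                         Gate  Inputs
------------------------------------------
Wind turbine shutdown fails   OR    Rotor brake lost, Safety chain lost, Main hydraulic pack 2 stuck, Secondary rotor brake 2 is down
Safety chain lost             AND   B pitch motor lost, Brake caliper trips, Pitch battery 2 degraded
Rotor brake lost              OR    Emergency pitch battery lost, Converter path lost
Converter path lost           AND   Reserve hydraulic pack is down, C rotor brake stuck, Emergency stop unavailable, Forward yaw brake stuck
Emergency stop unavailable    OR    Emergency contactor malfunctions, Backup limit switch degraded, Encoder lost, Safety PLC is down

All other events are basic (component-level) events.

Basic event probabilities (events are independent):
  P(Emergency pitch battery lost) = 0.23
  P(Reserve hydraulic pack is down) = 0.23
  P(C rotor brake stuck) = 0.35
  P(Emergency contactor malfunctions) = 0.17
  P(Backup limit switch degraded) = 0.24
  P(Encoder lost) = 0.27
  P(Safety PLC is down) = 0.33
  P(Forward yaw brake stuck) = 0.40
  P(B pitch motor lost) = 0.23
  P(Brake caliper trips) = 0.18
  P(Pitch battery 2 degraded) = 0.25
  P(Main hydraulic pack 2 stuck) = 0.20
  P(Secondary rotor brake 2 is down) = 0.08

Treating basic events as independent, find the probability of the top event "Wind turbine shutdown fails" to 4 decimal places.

P(Emergency stop unavailable) [OR] = 1 − (1−0.17) × (1−0.24) × (1−0.27) × (1−0.33) = 0.691476
P(Converter path lost) [AND] = 0.23 × 0.35 × 0.691476 × 0.40 = 0.022266
P(Rotor brake lost) [OR] = 1 − (1−0.23) × (1−0.022266) = 0.247145
P(Safety chain lost) [AND] = 0.23 × 0.18 × 0.25 = 0.010350
P(Wind turbine shutdown fails) [OR] = 1 − (1−0.247145) × (1−0.010350) × (1−0.20) × (1−0.08) = 0.451634
Rounded to 4 decimal places: P(Wind turbine shutdown fails) ≈ 0.4516.

0.4516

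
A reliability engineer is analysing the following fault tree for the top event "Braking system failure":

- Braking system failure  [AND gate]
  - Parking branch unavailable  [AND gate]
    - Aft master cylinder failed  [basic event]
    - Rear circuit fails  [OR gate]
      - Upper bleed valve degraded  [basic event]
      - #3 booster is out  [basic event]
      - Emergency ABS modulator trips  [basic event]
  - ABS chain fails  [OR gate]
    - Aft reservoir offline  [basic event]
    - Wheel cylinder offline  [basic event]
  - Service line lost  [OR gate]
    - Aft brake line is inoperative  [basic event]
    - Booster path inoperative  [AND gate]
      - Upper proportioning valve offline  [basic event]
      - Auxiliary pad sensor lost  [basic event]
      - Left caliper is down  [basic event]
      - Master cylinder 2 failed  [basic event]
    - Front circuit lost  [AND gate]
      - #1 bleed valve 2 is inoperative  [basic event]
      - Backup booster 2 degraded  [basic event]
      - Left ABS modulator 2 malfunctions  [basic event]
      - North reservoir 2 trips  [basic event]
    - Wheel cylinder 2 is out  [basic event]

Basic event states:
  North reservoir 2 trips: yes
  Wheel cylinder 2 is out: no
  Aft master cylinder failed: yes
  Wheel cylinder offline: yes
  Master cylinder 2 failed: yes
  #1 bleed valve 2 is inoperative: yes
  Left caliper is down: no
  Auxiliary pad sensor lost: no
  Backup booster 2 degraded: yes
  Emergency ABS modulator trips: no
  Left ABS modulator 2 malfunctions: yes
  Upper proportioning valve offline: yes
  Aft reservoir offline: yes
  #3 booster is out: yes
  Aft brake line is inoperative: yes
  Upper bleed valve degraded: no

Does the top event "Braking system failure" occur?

Yes

Rear circuit fails [OR]: Upper bleed valve degraded=not, #3 booster is out=occurs, Emergency ABS modulator trips=not → at least one input occurs → occurs.
Parking branch unavailable [AND]: Aft master cylinder failed=occurs, Rear circuit fails=occurs → all inputs occur → occurs.
ABS chain fails [OR]: Aft reservoir offline=occurs, Wheel cylinder offline=occurs → at least one input occurs → occurs.
Booster path inoperative [AND]: Upper proportioning valve offline=occurs, Auxiliary pad sensor lost=not, Left caliper is down=not, Master cylinder 2 failed=occurs → not all inputs occur → does not occur.
Front circuit lost [AND]: #1 bleed valve 2 is inoperative=occurs, Backup booster 2 degraded=occurs, Left ABS modulator 2 malfunctions=occurs, North reservoir 2 trips=occurs → all inputs occur → occurs.
Service line lost [OR]: Aft brake line is inoperative=occurs, Booster path inoperative=not, Front circuit lost=occurs, Wheel cylinder 2 is out=not → at least one input occurs → occurs.
Braking system failure [AND]: Parking branch unavailable=occurs, ABS chain fails=occurs, Service line lost=occurs → all inputs occur → occurs.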